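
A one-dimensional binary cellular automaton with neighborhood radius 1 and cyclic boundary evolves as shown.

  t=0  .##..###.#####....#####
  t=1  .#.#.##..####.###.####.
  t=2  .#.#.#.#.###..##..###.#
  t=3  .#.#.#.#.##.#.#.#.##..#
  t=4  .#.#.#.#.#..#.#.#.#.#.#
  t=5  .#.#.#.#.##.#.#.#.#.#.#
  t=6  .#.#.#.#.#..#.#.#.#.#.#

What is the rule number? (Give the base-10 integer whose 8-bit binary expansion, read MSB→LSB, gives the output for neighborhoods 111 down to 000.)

  [7] ### => #  t=0,i=6
  [6] ##. => .  t=0,i=2
  [5] #.# => .  t=0,i=0
  [4] #.. => #  t=0,i=3
  [3] .## => #  t=0,i=1
  [2] .#. => #  t=1,i=1
  [1] ..# => .  t=0,i=4
  [0] ... => #  t=0,i=15
  bits 10011101 = 157

157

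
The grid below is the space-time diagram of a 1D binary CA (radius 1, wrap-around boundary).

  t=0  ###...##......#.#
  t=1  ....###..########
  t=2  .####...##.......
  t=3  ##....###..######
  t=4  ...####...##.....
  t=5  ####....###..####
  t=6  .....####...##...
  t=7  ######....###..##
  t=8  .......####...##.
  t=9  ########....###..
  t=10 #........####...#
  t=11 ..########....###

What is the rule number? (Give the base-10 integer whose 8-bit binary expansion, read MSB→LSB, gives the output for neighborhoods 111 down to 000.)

  nb ###: next=.  (t=0,i=0, bit7=0)
  nb ##.: next=.  (t=0,i=2, bit6=0)
  nb #.#: next=#  (t=0,i=15, bit5=1)
  nb #..: next=.  (t=0,i=3, bit4=0)
  nb .##: next=#  (t=0,i=6, bit3=1)
  nb .#.: next=#  (t=0,i=14, bit2=1)
  nb ..#: next=#  (t=0,i=5, bit1=1)
  nb ...: next=#  (t=0,i=4, bit0=1)
  bits 00101111 = 47

47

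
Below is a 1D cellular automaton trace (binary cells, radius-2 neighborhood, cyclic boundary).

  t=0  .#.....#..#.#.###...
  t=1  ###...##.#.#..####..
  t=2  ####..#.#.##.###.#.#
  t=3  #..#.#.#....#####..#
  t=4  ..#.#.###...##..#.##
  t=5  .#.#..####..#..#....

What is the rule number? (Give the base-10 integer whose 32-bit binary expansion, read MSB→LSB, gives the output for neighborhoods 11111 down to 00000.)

1033684436

  ##### -> .   bit 31 = 0  t=2,i=1
  ####. -> .   bit 30 = 0  t=1,i=16
  ###.# -> #   bit 29 = 1  t=2,i=15
  ###.. -> #   bit 28 = 1  t=0,i=16
  ##.## -> #   bit 27 = 1  t=2,i=12
  ##.#. -> #   bit 26 = 1  t=1,i=8
  ##..# -> .   bit 25 = 0  t=1,i=18
  ##... -> #   bit 24 = 1  t=0,i=17
  #.### -> #   bit 23 = 1  t=0,i=14
  #.##. -> .   bit 22 = 0  t=2,i=10
  #.#.# -> .   bit 21 = 0  t=0,i=12
  #.#.. -> #   bit 20 = 1  t=1,i=11
  #..## -> #   bit 19 = 1  t=1,i=13
  #..#. -> #   bit 18 = 1  t=0,i=9
  #...# -> .   bit 17 = 0  t=1,i=4
  #.... -> .   bit 16 = 0  t=0,i=3
  .#### -> #   bit 15 = 1  t=1,i=15
  .###. -> #   bit 14 = 1  t=0,i=15
  .##.# -> .   bit 13 = 0  t=1,i=7
  .##.. -> .   bit 12 = 0  t=3,i=0
  .#.## -> .   bit 11 = 0  t=0,i=13
  .#.#. -> #   bit 10 = 1  t=0,i=11
  .#..# -> .   bit 9 = 0  t=0,i=8
  .#... -> #   bit 8 = 1  t=0,i=2
  ..### -> #   bit 7 = 1  t=1,i=0
  ..##. -> #   bit 6 = 1  t=1,i=6
  ..#.# -> .   bit 5 = 0  t=0,i=10
  ..#.. -> #   bit 4 = 1  t=0,i=1
  ...## -> .   bit 3 = 0  t=1,i=5
  ...#. -> #   bit 2 = 1  t=0,i=0
  ....# -> .   bit 1 = 0  t=0,i=5
  ..... -> .   bit 0 = 0  t=0,i=4
  bits 00111101100111001100010111010100 = 1033684436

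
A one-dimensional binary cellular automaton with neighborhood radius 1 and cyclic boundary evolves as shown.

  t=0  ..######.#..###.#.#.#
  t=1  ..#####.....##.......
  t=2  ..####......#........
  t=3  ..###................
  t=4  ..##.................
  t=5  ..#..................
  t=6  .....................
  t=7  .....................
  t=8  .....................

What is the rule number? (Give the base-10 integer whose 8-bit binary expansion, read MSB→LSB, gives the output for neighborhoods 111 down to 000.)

  ###|#  b7=1 t=0,i=3
  ##.|.  b6=0 t=0,i=7
  #.#|.  b5=0 t=0,i=8
  #..|.  b4=0 t=0,i=0
  .##|#  b3=1 t=0,i=2
  .#.|.  b2=0 t=0,i=9
  ..#|.  b1=0 t=0,i=1
  ...|.  b0=0 t=1,i=0
  bits 10001000 = 136

136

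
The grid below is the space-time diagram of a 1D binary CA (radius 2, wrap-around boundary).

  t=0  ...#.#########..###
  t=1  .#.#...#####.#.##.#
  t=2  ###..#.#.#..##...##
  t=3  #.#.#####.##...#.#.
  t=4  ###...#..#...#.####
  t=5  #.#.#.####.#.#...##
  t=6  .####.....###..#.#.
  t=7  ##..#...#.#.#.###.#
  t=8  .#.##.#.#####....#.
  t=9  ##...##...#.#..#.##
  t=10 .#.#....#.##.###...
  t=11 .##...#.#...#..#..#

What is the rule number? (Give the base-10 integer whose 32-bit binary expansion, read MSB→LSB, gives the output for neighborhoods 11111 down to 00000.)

2620262066

  #####|#  b31=1 t=0,i=7
  ####.|.  b30=0 t=0,i=12
  ###.#|.  b29=0 t=1,i=11
  ###..|#  b28=1 t=0,i=13
  ##.##|#  b27=1 t=3,i=9
  ##.#.|#  b26=1 t=1,i=12
  ##..#|.  b25=0 t=0,i=14
  ##...|.  b24=0 t=0,i=0
  #.###|.  b23=0 t=0,i=5
  #.##.|.  b22=0 t=1,i=15
  #.#.#|#  b21=1 t=1,i=1
  #.#..|.  b20=0 t=1,i=3
  #..##|#  b19=1 t=0,i=15
  #..#.|#  b18=1 t=2,i=4
  #...#|#  b17=1 t=0,i=1
  #....|.  b16=0 t=6,i=6
  .####|.  b15=0 t=0,i=6
  .###.|.  b14=0 t=0,i=17
  .##.#|.  b13=0 t=1,i=16
  .##..|.  b12=0 t=2,i=13
  .#.##|.  b11=0 t=0,i=4
  .#.#.|#  b10=1 t=1,i=0
  .#..#|#  b9=1 t=2,i=10
  .#...|.  b8=0 t=1,i=4
  ..###|#  b7=1 t=0,i=16
  ..##.|.  b6=0 t=2,i=12
  ..#.#|#  b5=1 t=0,i=3
  ..#..|#  b4=1 t=4,i=6
  ...##|.  b3=0 t=1,i=6
  ...#.|.  b2=0 t=0,i=2
  ....#|#  b1=1 t=6,i=8
  .....|.  b0=0 t=6,i=7
  bits 10011100001011100000011010110010 = 2620262066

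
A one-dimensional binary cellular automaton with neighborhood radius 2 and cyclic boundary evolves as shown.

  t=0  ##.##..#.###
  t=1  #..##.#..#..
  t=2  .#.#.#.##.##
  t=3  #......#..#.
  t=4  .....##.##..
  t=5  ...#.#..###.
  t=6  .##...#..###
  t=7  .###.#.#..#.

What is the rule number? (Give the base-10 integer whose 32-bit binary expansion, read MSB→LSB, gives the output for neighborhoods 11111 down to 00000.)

  nb #####: next=.  (t=0,i=11, bit31=0)
  nb ####.: next=#  (t=0,i=0, bit30=1)
  nb ###.#: next=.  (t=0,i=1, bit29=0)
  nb ###..: next=#  (t=5,i=10, bit28=1)
  nb ##.##: next=.  (t=0,i=2, bit27=0)
  nb ##.#.: next=#  (t=1,i=5, bit26=1)
  nb ##..#: next=.  (t=0,i=5, bit25=0)
  nb ##...: next=#  (t=4,i=10, bit24=1)
  nb #.###: next=#  (t=0,i=9, bit23=1)
  nb #.##.: next=#  (t=0,i=3, bit22=1)
  nb #.#.#: next=.  (t=2,i=1, bit21=0)
  nb #.#..: next=.  (t=1,i=6, bit20=0)
  nb #..##: next=.  (t=1,i=2, bit19=0)
  nb #..#.: next=#  (t=0,i=6, bit18=1)
  nb #...#: next=.  (t=6,i=4, bit17=0)
  nb #....: next=.  (t=3,i=2, bit16=0)
  nb .####: next=.  (t=0,i=10, bit15=0)
  nb .###.: next=#  (t=5,i=9, bit14=1)
  nb .##.#: next=.  (t=1,i=4, bit13=0)
  nb .##..: next=#  (t=0,i=4, bit12=1)
  nb .#.##: next=.  (t=0,i=8, bit11=0)
  nb .#.#.: next=.  (t=2,i=2, bit10=0)
  nb .#..#: next=#  (t=1,i=1, bit9=1)
  nb .#...: next=.  (t=3,i=1, bit8=0)
  nb ..###: next=.  (t=5,i=8, bit7=0)
  nb ..##.: next=#  (t=1,i=3, bit6=1)
  nb ..#.#: next=.  (t=0,i=7, bit5=0)
  nb ..#..: next=.  (t=1,i=0, bit4=0)
  nb ...##: next=.  (t=4,i=4, bit3=0)
  nb ...#.: next=#  (t=3,i=6, bit2=1)
  nb ....#: next=#  (t=3,i=5, bit1=1)
  nb .....: next=.  (t=3,i=3, bit0=0)
  bits 01010101110001000101001001000110 = 1438929478

1438929478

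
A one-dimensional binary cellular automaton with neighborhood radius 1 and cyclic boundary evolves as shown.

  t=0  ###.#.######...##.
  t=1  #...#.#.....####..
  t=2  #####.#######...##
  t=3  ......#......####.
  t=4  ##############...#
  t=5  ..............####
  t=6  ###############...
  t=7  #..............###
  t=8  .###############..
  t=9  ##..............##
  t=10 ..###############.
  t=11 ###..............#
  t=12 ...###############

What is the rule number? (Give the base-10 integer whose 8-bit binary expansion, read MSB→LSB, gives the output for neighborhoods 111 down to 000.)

31

  nb ###: next=.  (t=0,i=1, bit7=0)
  nb ##.: next=.  (t=0,i=2, bit6=0)
  nb #.#: next=.  (t=0,i=3, bit5=0)
  nb #..: next=#  (t=0,i=12, bit4=1)
  nb .##: next=#  (t=0,i=0, bit3=1)
  nb .#.: next=#  (t=0,i=4, bit2=1)
  nb ..#: next=#  (t=0,i=14, bit1=1)
  nb ...: next=#  (t=0,i=13, bit0=1)
  bits 00011111 = 31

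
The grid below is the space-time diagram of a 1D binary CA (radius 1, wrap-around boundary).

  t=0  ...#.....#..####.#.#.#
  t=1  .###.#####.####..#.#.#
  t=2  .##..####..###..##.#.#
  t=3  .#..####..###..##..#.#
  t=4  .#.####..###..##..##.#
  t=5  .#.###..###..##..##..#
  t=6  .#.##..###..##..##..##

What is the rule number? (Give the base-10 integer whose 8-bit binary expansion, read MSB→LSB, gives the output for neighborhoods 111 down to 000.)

  [7] ### => #  t=0,i=13
  [6] ##. => .  t=0,i=15
  [5] #.# => .  t=0,i=16
  [4] #.. => .  t=0,i=0
  [3] .## => #  t=0,i=12
  [2] .#. => #  t=0,i=3
  [1] ..# => #  t=0,i=2
  [0] ... => #  t=0,i=1
  bits 10001111 = 143

143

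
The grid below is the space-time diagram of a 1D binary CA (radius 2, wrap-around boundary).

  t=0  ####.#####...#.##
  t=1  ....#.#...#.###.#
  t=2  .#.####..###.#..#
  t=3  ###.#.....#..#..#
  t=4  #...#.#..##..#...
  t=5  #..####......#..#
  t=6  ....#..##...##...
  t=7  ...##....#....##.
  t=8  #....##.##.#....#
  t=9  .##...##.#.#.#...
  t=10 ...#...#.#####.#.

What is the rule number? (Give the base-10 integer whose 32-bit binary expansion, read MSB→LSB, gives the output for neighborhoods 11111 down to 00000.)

154266676

  ##### -> .   bit 31 = 0  t=0,i=0
  ####. -> .   bit 30 = 0  t=0,i=2
  ###.# -> .   bit 29 = 0  t=0,i=3
  ###.. -> .   bit 28 = 0  t=0,i=9
  ##.## -> #   bit 27 = 1  t=0,i=4
  ##.#. -> .   bit 26 = 0  t=1,i=15
  ##..# -> .   bit 25 = 0  t=2,i=7
  ##... -> #   bit 24 = 1  t=0,i=10
  #.### -> .   bit 23 = 0  t=0,i=5
  #.##. -> .   bit 22 = 0  t=8,i=8
  #.#.# -> #   bit 21 = 1  t=2,i=1
  #.#.. -> #   bit 20 = 1  t=1,i=6
  #..## -> .   bit 19 = 0  t=2,i=8
  #..#. -> .   bit 18 = 0  t=2,i=15
  #...# -> .   bit 17 = 0  t=0,i=11
  #.... -> #   bit 16 = 1  t=1,i=1
  .#### -> #   bit 15 = 1  t=0,i=6
  .###. -> #   bit 14 = 1  t=1,i=13
  .##.# -> #   bit 13 = 1  t=8,i=6
  .##.. -> .   bit 12 = 0  t=4,i=10
  .#.## -> #   bit 11 = 1  t=0,i=14
  .#.#. -> #   bit 10 = 1  t=1,i=5
  .#..# -> .   bit 9 = 0  t=2,i=14
  .#... -> .   bit 8 = 0  t=1,i=0
  ..### -> .   bit 7 = 0  t=2,i=9
  ..##. -> .   bit 6 = 0  t=4,i=9
  ..#.# -> #   bit 5 = 1  t=0,i=13
  ..#.. -> #   bit 4 = 1  t=3,i=10
  ...## -> .   bit 3 = 0  t=6,i=11
  ...#. -> #   bit 2 = 1  t=0,i=12
  ....# -> .   bit 1 = 0  t=1,i=2
  ..... -> .   bit 0 = 0  t=3,i=7
  bits 00001001001100011110110000110100 = 154266676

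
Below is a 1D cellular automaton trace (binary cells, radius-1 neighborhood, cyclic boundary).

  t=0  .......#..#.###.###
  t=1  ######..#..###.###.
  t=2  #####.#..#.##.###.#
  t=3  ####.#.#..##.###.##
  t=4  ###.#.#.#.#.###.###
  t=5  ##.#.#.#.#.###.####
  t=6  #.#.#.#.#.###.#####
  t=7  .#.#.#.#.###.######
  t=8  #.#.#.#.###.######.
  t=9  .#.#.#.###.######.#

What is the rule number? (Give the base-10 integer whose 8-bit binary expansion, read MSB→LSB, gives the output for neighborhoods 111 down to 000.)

185

  ###|#  b7=1 t=0,i=13
  ##.|.  b6=0 t=0,i=14
  #.#|#  b5=1 t=0,i=11
  #..|#  b4=1 t=0,i=0
  .##|#  b3=1 t=0,i=12
  .#.|.  b2=0 t=0,i=7
  ..#|.  b1=0 t=0,i=6
  ...|#  b0=1 t=0,i=1
  bits 10111001 = 185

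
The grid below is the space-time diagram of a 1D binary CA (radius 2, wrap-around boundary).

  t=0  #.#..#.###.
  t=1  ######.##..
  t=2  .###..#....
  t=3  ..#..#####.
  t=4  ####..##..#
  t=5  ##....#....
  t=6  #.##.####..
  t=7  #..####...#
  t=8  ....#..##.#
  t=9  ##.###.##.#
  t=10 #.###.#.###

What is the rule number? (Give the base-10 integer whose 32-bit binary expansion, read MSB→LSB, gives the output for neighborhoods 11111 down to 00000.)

2310530933

  ##### -> #   bit 31 = 1  t=1,i=2
  ####. -> .   bit 30 = 0  t=1,i=4
  ###.# -> .   bit 29 = 0  t=0,i=9
  ###.. -> .   bit 28 = 0  t=2,i=3
  ##.## -> #   bit 27 = 1  t=1,i=6
  ##.#. -> .   bit 26 = 0  t=0,i=10
  ##..# -> .   bit 25 = 0  t=1,i=9
  ##... -> #   bit 24 = 1  t=3,i=10
  #.### -> #   bit 23 = 1  t=0,i=7
  #.##. -> .   bit 22 = 0  t=1,i=7
  #.#.# -> #   bit 21 = 1  t=0,i=0
  #.#.. -> #   bit 20 = 1  t=0,i=2
  #..## -> .   bit 19 = 0  t=1,i=10
  #..#. -> #   bit 18 = 1  t=0,i=4
  #...# -> #   bit 17 = 1  t=3,i=0
  #.... -> #   bit 16 = 1  t=2,i=8
  .#### -> #   bit 15 = 1  t=1,i=1
  .###. -> #   bit 14 = 1  t=0,i=8
  .##.# -> #   bit 13 = 1  t=6,i=3
  .##.. -> .   bit 12 = 0  t=1,i=8
  .#.## -> .   bit 11 = 0  t=0,i=6
  .#.#. -> #   bit 10 = 1  t=0,i=1
  .#..# -> #   bit 9 = 1  t=0,i=3
  .#... -> #   bit 8 = 1  t=2,i=7
  ..### -> .   bit 7 = 0  t=1,i=0
  ..##. -> #   bit 6 = 1  t=4,i=6
  ..#.# -> #   bit 5 = 1  t=0,i=5
  ..#.. -> #   bit 4 = 1  t=2,i=6
  ...## -> .   bit 3 = 0  t=2,i=0
  ...#. -> #   bit 2 = 1  t=3,i=1
  ....# -> .   bit 1 = 0  t=2,i=10
  ..... -> #   bit 0 = 1  t=2,i=9
  bits 10001001101101111110011101110101 = 2310530933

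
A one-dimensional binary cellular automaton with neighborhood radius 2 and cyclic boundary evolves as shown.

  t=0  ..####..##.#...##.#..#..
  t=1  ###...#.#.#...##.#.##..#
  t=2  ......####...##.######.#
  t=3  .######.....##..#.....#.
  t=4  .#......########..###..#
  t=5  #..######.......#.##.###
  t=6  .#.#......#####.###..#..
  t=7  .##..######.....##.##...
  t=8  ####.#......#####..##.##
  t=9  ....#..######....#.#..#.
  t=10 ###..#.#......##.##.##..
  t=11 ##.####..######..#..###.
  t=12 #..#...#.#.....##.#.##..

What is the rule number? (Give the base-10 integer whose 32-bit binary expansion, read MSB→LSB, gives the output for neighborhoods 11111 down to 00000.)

  [31] ##### => .  t=2,i=18
  [30] ####. => .  t=0,i=4
  [29] ###.# => .  t=2,i=21
  [28] ###.. => .  t=0,i=5
  [27] ##.## => .  t=2,i=15
  [26] ##.#. => #  t=0,i=10
  [25] ##..# => #  t=0,i=6
  [24] ##... => .  t=1,i=3
  [23] #.### => #  t=2,i=16
  [22] #.##. => #  t=1,i=19
  [21] #.#.# => #  t=1,i=8
  [20] #.#.. => .  t=0,i=11
  [19] #..## => .  t=0,i=7
  [18] #..#. => #  t=0,i=20
  [17] #...# => .  t=0,i=13
  [16] #.... => #  t=0,i=23
  [15] .#### => .  t=0,i=3
  [14] .###. => #  t=4,i=19
  [13] .##.# => .  t=0,i=9
  [12] .##.. => #  t=1,i=20
  [11] .#.## => #  t=1,i=18
  [10] .#.#. => #  t=1,i=7
  [9] .#..# => #  t=0,i=19
  [8] .#... => .  t=0,i=12
  [7] ..### => #  t=0,i=2
  [6] ..##. => #  t=0,i=8
  [5] ..#.# => #  t=1,i=6
  [4] ..#.. => .  t=0,i=21
  [3] ...## => #  t=0,i=1
  [2] ...#. => .  t=1,i=5
  [1] ....# => #  t=0,i=0
  [0] ..... => #  t=2,i=2
  bits 00000110111001010101111011101011 = 115695339

115695339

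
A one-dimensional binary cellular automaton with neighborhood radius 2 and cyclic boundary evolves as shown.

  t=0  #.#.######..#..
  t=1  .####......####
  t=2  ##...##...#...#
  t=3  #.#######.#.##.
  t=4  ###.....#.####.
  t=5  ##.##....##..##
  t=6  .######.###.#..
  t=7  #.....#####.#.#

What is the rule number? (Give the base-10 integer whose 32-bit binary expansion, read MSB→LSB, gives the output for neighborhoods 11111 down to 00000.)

  [31] ##### => .  t=0,i=6
  [30] ####. => .  t=0,i=8
  [29] ###.# => #  t=1,i=14
  [28] ###.. => .  t=0,i=9
  [27] ##.## => #  t=1,i=0
  [26] ##.#. => .  t=3,i=9
  [25] ##..# => .  t=0,i=10
  [24] ##... => #  t=1,i=5
  [23] #.### => #  t=0,i=4
  [22] #.##. => #  t=3,i=12
  [21] #.#.# => #  t=0,i=2
  [20] #.#.. => #  t=6,i=12
  [19] #..## => #  t=5,i=12
  [18] #..#. => #  t=0,i=11
  [17] #...# => #  t=2,i=3
  [16] #.... => #  t=1,i=6
  [15] .#### => .  t=0,i=5
  [14] .###. => #  t=2,i=0
  [13] .##.# => #  t=3,i=13
  [12] .##.. => #  t=2,i=6
  [11] .#.## => #  t=0,i=3
  [10] .#.#. => #  t=0,i=1
  [9] .#..# => #  t=0,i=13
  [8] .#... => .  t=2,i=11
  [7] ..### => .  t=1,i=11
  [6] ..##. => #  t=2,i=5
  [5] ..#.# => .  t=0,i=0
  [4] ..#.. => #  t=0,i=12
  [3] ...## => #  t=1,i=10
  [2] ...#. => .  t=2,i=9
  [1] ....# => .  t=1,i=9
  [0] ..... => .  t=1,i=7
  bits 00101001111111110111111001011000 = 704609880

704609880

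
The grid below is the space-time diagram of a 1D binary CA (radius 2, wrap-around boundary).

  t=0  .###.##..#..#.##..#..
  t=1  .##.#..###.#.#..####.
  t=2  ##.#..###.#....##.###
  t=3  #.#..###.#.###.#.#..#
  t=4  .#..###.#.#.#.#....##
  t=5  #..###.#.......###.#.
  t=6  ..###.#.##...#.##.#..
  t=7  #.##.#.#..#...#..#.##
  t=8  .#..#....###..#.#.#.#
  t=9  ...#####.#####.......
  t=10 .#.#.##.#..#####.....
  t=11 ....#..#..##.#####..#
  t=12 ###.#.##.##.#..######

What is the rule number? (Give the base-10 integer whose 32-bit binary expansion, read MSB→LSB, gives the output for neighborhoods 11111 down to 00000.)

3742190034

  nb #####: next=#  (t=2,i=20, bit31=1)
  nb ####.: next=#  (t=1,i=18, bit30=1)
  nb ###.#: next=.  (t=0,i=3, bit29=0)
  nb ###..: next=#  (t=1,i=19, bit28=1)
  nb ##.##: next=#  (t=0,i=4, bit27=1)
  nb ##.#.: next=#  (t=1,i=3, bit26=1)
  nb ##..#: next=#  (t=0,i=7, bit25=1)
  nb ##...: next=#  (t=6,i=10, bit24=1)
  nb #.###: next=.  (t=2,i=18, bit23=0)
  nb #.##.: next=.  (t=0,i=5, bit22=0)
  nb #.#.#: next=.  (t=1,i=11, bit21=0)
  nb #.#..: next=.  (t=1,i=4, bit20=0)
  nb #..##: next=#  (t=1,i=0, bit19=1)
  nb #..#.: next=#  (t=0,i=8, bit18=1)
  nb #...#: next=.  (t=0,i=20, bit17=0)
  nb #....: next=#  (t=2,i=12, bit16=1)
  nb .####: next=.  (t=1,i=17, bit15=0)
  nb .###.: next=#  (t=0,i=2, bit14=1)
  nb .##.#: next=.  (t=1,i=2, bit13=0)
  nb .##..: next=.  (t=0,i=6, bit12=0)
  nb .#.##: next=#  (t=0,i=13, bit11=1)
  nb .#.#.: next=.  (t=1,i=12, bit10=0)
  nb .#..#: next=.  (t=0,i=10, bit9=0)
  nb .#...: next=#  (t=0,i=19, bit8=1)
  nb ..###: next=#  (t=0,i=1, bit7=1)
  nb ..##.: next=#  (t=1,i=1, bit6=1)
  nb ..#.#: next=.  (t=0,i=12, bit5=0)
  nb ..#..: next=#  (t=0,i=9, bit4=1)
  nb ...##: next=.  (t=0,i=0, bit3=0)
  nb ...#.: next=.  (t=6,i=12, bit2=0)
  nb ....#: next=#  (t=2,i=13, bit1=1)
  nb .....: next=.  (t=5,i=10, bit0=0)
  bits 11011111000011010100100111010010 = 3742190034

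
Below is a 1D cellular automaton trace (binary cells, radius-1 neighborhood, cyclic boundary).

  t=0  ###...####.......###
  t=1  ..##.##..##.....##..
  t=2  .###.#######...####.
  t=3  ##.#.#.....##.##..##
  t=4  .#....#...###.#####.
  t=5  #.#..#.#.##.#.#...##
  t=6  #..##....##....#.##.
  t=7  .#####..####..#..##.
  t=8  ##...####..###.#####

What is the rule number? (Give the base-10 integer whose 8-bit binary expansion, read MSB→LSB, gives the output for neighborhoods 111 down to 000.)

90

  ###|.  b7=0 t=0,i=0
  ##.|#  b6=1 t=0,i=2
  #.#|.  b5=0 t=1,i=4
  #..|#  b4=1 t=0,i=3
  .##|#  b3=1 t=0,i=6
  .#.|.  b2=0 t=3,i=3
  ..#|#  b1=1 t=0,i=5
  ...|.  b0=0 t=0,i=4
  bits 01011010 = 90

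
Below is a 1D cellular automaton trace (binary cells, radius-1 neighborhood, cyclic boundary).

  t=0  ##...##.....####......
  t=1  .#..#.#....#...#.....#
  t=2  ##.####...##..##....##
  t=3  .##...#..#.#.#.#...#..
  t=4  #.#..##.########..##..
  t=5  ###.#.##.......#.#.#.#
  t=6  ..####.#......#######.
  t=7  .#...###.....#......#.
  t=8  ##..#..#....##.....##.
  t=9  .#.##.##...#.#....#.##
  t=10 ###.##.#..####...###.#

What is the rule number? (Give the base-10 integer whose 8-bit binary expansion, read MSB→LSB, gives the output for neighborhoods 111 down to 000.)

102

  nb ###: next=.  (t=0,i=13, bit7=0)
  nb ##.: next=#  (t=0,i=1, bit6=1)
  nb #.#: next=#  (t=1,i=0, bit5=1)
  nb #..: next=.  (t=0,i=2, bit4=0)
  nb .##: next=.  (t=0,i=0, bit3=0)
  nb .#.: next=#  (t=1,i=1, bit2=1)
  nb ..#: next=#  (t=0,i=4, bit1=1)
  nb ...: next=.  (t=0,i=3, bit0=0)
  bits 01100110 = 102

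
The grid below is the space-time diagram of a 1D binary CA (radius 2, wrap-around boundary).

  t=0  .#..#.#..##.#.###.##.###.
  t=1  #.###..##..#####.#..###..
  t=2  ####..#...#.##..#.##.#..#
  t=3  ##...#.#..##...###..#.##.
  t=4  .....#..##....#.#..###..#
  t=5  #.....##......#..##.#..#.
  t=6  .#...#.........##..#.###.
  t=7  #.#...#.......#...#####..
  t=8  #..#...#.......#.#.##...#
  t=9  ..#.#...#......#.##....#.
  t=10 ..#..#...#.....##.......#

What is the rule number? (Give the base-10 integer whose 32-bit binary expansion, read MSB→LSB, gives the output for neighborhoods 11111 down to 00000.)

  ##### -> #   bit 31 = 1  t=1,i=13
  ####. -> .   bit 30 = 0  t=1,i=14
  ###.# -> .   bit 29 = 0  t=0,i=16
  ###.. -> .   bit 28 = 0  t=0,i=23
  ##.## -> #   bit 27 = 1  t=0,i=17
  ##.#. -> #   bit 26 = 1  t=0,i=11
  ##..# -> .   bit 25 = 0  t=0,i=24
  ##... -> .   bit 24 = 0  t=3,i=2
  #.### -> #   bit 23 = 1  t=0,i=14
  #.##. -> .   bit 22 = 0  t=0,i=18
  #.#.# -> #   bit 21 = 1  t=0,i=12
  #.#.. -> .   bit 20 = 0  t=0,i=6
  #..## -> #   bit 19 = 1  t=0,i=8
  #..#. -> #   bit 18 = 1  t=0,i=0
  #...# -> .   bit 17 = 0  t=2,i=8
  #.... -> .   bit 16 = 0  t=4,i=1
  .#### -> #   bit 15 = 1  t=1,i=12
  .###. -> #   bit 14 = 1  t=0,i=15
  .##.# -> .   bit 13 = 0  t=0,i=10
  .##.. -> .   bit 12 = 0  t=1,i=8
  .#.## -> #   bit 11 = 1  t=0,i=13
  .#.#. -> .   bit 10 = 0  t=0,i=5
  .#..# -> #   bit 9 = 1  t=0,i=2
  .#... -> #   bit 8 = 1  t=2,i=7
  ..### -> .   bit 7 = 0  t=1,i=11
  ..##. -> .   bit 6 = 0  t=0,i=9
  ..#.# -> #   bit 5 = 1  t=0,i=4
  ..#.. -> .   bit 4 = 0  t=0,i=1
  ...## -> #   bit 3 = 1  t=3,i=14
  ...#. -> .   bit 2 = 0  t=2,i=9
  ....# -> .   bit 1 = 0  t=4,i=3
  ..... -> .   bit 0 = 0  t=4,i=2
  bits 10001100101011001100101100101000 = 2360134440

2360134440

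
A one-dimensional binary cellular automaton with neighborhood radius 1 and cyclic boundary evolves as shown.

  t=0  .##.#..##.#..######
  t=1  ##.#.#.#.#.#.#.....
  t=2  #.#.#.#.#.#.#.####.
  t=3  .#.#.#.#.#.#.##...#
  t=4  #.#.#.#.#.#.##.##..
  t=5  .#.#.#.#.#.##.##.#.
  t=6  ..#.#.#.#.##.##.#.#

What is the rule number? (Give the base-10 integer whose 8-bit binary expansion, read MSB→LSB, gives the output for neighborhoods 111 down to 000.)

  nb ###: next=.  (t=0,i=14, bit7=0)
  nb ##.: next=.  (t=0,i=2, bit6=0)
  nb #.#: next=#  (t=0,i=0, bit5=1)
  nb #..: next=#  (t=0,i=5, bit4=1)
  nb .##: next=#  (t=0,i=1, bit3=1)
  nb .#.: next=.  (t=0,i=4, bit2=0)
  nb ..#: next=.  (t=0,i=6, bit1=0)
  nb ...: next=#  (t=1,i=15, bit0=1)
  bits 00111001 = 57

57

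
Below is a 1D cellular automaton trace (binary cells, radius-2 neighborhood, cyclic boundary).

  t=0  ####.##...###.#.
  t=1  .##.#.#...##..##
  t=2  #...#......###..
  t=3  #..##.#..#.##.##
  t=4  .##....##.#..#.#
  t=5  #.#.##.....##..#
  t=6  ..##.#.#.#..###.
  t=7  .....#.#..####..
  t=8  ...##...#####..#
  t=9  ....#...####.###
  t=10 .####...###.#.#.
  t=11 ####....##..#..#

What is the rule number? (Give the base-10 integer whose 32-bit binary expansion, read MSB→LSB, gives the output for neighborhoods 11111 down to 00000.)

  ##### -> #   bit 31 = 1  t=8,i=10
  ####. -> #   bit 30 = 1  t=0,i=2
  ###.# -> .   bit 29 = 0  t=0,i=3
  ###.. -> .   bit 28 = 0  t=2,i=13
  ##.## -> #   bit 27 = 1  t=0,i=4
  ##.#. -> .   bit 26 = 0  t=0,i=13
  ##..# -> #   bit 25 = 1  t=1,i=12
  ##... -> .   bit 24 = 0  t=0,i=7
  #.### -> .   bit 23 = 0  t=0,i=0
  #.##. -> .   bit 22 = 0  t=0,i=5
  #.#.# -> #   bit 21 = 1  t=0,i=14
  #.#.. -> .   bit 20 = 0  t=1,i=6
  #..## -> #   bit 19 = 1  t=1,i=13
  #..#. -> #   bit 18 = 1  t=2,i=15
  #...# -> .   bit 17 = 0  t=0,i=8
  #.... -> #   bit 16 = 1  t=2,i=6
  .#### -> #   bit 15 = 1  t=0,i=1
  .###. -> #   bit 14 = 1  t=0,i=11
  .##.# -> .   bit 13 = 0  t=1,i=2
  .##.. -> #   bit 12 = 1  t=0,i=6
  .#.## -> #   bit 11 = 1  t=0,i=15
  .#.#. -> .   bit 10 = 0  t=1,i=5
  .#..# -> #   bit 9 = 1  t=3,i=7
  .#... -> .   bit 8 = 0  t=1,i=7
  ..### -> #   bit 7 = 1  t=0,i=10
  ..##. -> .   bit 6 = 0  t=1,i=10
  ..#.# -> .   bit 5 = 0  t=3,i=9
  ..#.. -> #   bit 4 = 1  t=2,i=0
  ...## -> .   bit 3 = 0  t=0,i=9
  ...#. -> #   bit 2 = 1  t=2,i=3
  ....# -> #   bit 1 = 1  t=2,i=9
  ..... -> .   bit 0 = 0  t=2,i=7
  bits 11001010001011011101101010010110 = 3392002710

3392002710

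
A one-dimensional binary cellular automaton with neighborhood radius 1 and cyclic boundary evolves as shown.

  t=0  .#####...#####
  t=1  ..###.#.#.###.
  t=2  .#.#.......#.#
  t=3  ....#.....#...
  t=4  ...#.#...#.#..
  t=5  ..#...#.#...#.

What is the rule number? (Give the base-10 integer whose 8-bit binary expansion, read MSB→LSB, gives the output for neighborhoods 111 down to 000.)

146

  ### -> #   bit 7 = 1  t=0,i=2
  ##. -> .   bit 6 = 0  t=0,i=5
  #.# -> .   bit 5 = 0  t=0,i=0
  #.. -> #   bit 4 = 1  t=0,i=6
  .## -> .   bit 3 = 0  t=0,i=1
  .#. -> .   bit 2 = 0  t=1,i=6
  ..# -> #   bit 1 = 1  t=0,i=8
  ... -> .   bit 0 = 0  t=0,i=7
  bits 10010010 = 146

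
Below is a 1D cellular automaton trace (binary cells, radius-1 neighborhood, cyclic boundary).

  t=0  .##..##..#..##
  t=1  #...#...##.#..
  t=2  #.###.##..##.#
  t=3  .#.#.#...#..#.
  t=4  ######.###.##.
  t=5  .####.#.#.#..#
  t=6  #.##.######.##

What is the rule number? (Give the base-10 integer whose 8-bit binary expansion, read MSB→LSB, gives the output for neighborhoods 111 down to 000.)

  nb ###: next=#  (t=2,i=3, bit7=1)
  nb ##.: next=.  (t=0,i=2, bit6=0)
  nb #.#: next=#  (t=0,i=0, bit5=1)
  nb #..: next=.  (t=0,i=3, bit4=0)
  nb .##: next=.  (t=0,i=1, bit3=0)
  nb .#.: next=#  (t=0,i=9, bit2=1)
  nb ..#: next=#  (t=0,i=4, bit1=1)
  nb ...: next=#  (t=1,i=2, bit0=1)
  bits 10100111 = 167

167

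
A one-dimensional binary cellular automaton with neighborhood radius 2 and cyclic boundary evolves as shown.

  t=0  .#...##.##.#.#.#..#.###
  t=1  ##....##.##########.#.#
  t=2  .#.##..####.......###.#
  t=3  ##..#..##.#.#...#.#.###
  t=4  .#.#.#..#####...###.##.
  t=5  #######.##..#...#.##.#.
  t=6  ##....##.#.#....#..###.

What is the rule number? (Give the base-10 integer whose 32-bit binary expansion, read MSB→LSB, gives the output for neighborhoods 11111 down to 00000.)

1018541730

  [31] ##### => .  t=1,i=11
  [30] ####. => .  t=1,i=17
  [29] ###.# => #  t=0,i=22
  [28] ###.. => #  t=1,i=1
  [27] ##.## => #  t=0,i=7
  [26] ##.#. => #  t=0,i=0
  [25] ##..# => .  t=2,i=5
  [24] ##... => .  t=1,i=2
  [23] #.### => #  t=0,i=20
  [22] #.##. => .  t=0,i=8
  [21] #.#.# => #  t=0,i=11
  [20] #.#.. => #  t=0,i=1
  [19] #..## => .  t=2,i=6
  [18] #..#. => #  t=0,i=17
  [17] #...# => .  t=0,i=3
  [16] #.... => #  t=1,i=3
  [15] .#### => #  t=1,i=10
  [14] .###. => .  t=0,i=21
  [13] .##.# => #  t=0,i=6
  [12] .##.. => #  t=2,i=4
  [11] .#.## => .  t=0,i=19
  [10] .#.#. => #  t=0,i=12
  [9] .#..# => #  t=0,i=16
  [8] .#... => .  t=0,i=2
  [7] ..### => #  t=2,i=7
  [6] ..##. => .  t=0,i=5
  [5] ..#.# => #  t=0,i=18
  [4] ..#.. => .  t=3,i=4
  [3] ...## => .  t=0,i=4
  [2] ...#. => .  t=3,i=15
  [1] ....# => #  t=1,i=4
  [0] ..... => .  t=2,i=13
  bits 00111100101101011011011010100010 = 1018541730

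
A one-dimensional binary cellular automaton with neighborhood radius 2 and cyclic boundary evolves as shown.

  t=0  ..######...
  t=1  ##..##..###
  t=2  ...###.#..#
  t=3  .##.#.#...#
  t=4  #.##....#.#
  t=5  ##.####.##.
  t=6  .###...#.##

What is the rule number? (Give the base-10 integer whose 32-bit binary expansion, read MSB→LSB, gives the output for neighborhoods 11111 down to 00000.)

  [31] ##### => #  t=0,i=4
  [30] ####. => .  t=0,i=6
  [29] ###.# => .  t=2,i=5
  [28] ###.. => .  t=0,i=7
  [27] ##.## => #  t=4,i=1
  [26] ##.#. => #  t=2,i=6
  [25] ##..# => .  t=1,i=2
  [24] ##... => #  t=0,i=8
  [23] #.### => #  t=5,i=3
  [22] #.##. => .  t=3,i=1
  [21] #.#.# => .  t=3,i=4
  [20] #.#.. => .  t=2,i=7
  [19] #..## => #  t=1,i=3
  [18] #..#. => .  t=2,i=9
  [17] #...# => #  t=2,i=1
  [16] #.... => #  t=0,i=9
  [15] .#### => .  t=0,i=3
  [14] .###. => #  t=2,i=4
  [13] .##.# => #  t=3,i=2
  [12] .##.. => #  t=1,i=5
  [11] .#.## => #  t=3,i=0
  [10] .#.#. => .  t=3,i=5
  [9] .#..# => .  t=2,i=8
  [8] .#... => .  t=2,i=0
  [7] ..### => .  t=0,i=2
  [6] ..##. => #  t=1,i=4
  [5] ..#.# => #  t=3,i=10
  [4] ..#.. => #  t=2,i=10
  [3] ...## => #  t=0,i=1
  [2] ...#. => .  t=3,i=9
  [1] ....# => #  t=0,i=0
  [0] ..... => #  t=0,i=10
  bits 10001101100010110111100001111011 = 2374727803

2374727803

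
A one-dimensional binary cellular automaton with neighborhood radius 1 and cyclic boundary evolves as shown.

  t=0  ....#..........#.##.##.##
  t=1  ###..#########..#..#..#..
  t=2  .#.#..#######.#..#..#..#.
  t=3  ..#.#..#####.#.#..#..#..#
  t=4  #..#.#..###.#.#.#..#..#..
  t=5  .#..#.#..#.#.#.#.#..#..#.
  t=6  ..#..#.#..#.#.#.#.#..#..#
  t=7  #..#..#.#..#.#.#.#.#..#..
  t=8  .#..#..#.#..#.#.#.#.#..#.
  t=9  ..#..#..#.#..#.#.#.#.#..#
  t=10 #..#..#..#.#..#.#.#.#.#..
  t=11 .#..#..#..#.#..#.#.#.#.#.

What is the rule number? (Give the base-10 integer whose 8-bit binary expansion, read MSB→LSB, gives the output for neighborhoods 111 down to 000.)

  nb ###: next=#  (t=1,i=1, bit7=1)
  nb ##.: next=.  (t=0,i=18, bit6=0)
  nb #.#: next=#  (t=0,i=16, bit5=1)
  nb #..: next=#  (t=0,i=0, bit4=1)
  nb .##: next=.  (t=0,i=17, bit3=0)
  nb .#.: next=.  (t=0,i=4, bit2=0)
  nb ..#: next=.  (t=0,i=3, bit1=0)
  nb ...: next=#  (t=0,i=1, bit0=1)
  bits 10110001 = 177

177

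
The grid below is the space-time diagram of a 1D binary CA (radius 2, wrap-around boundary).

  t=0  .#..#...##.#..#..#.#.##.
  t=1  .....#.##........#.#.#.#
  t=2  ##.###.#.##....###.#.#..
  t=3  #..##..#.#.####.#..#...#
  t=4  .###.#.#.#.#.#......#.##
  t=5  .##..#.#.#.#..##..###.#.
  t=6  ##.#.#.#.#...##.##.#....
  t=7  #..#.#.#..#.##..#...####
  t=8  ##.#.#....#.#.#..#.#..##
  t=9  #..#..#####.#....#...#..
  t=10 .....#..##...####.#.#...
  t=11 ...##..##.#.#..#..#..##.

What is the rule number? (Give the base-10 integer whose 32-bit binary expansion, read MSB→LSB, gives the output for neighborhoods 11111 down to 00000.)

3555279214

  [31] ##### => #  t=7,i=22
  [30] ####. => #  t=3,i=13
  [29] ###.# => .  t=2,i=5
  [28] ###.. => #  t=7,i=0
  [27] ##.## => .  t=2,i=2
  [26] ##.#. => .  t=0,i=10
  [25] ##..# => #  t=0,i=23
  [24] ##... => #  t=1,i=9
  [23] #.### => #  t=2,i=3
  [22] #.##. => #  t=0,i=21
  [21] #.#.# => #  t=0,i=19
  [20] #.#.. => .  t=0,i=11
  [19] #..## => #  t=2,i=23
  [18] #..#. => .  t=0,i=0
  [17] #...# => .  t=0,i=6
  [16] #.... => #  t=1,i=1
  [15] .#### => .  t=3,i=12
  [14] .###. => #  t=2,i=4
  [13] .##.# => .  t=0,i=9
  [12] .##.. => .  t=0,i=22
  [11] .#.## => .  t=0,i=20
  [10] .#.#. => .  t=0,i=18
  [9] .#..# => .  t=0,i=2
  [8] .#... => #  t=0,i=5
  [7] ..### => .  t=2,i=15
  [6] ..##. => #  t=0,i=8
  [5] ..#.# => #  t=0,i=17
  [4] ..#.. => .  t=0,i=1
  [3] ...## => #  t=0,i=7
  [2] ...#. => #  t=1,i=4
  [1] ....# => #  t=1,i=3
  [0] ..... => .  t=1,i=2
  bits 11010011111010010100000101101110 = 3555279214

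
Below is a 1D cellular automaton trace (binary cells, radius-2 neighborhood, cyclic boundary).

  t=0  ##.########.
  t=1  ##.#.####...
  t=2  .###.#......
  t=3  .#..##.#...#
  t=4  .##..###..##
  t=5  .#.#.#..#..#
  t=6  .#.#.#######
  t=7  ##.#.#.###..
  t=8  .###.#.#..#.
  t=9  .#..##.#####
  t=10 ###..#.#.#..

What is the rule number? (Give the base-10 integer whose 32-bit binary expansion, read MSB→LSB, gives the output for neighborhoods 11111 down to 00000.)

  nb #####: next=#  (t=0,i=5, bit31=1)
  nb ####.: next=.  (t=0,i=9, bit30=0)
  nb ###.#: next=.  (t=0,i=10, bit29=0)
  nb ###..: next=.  (t=1,i=8, bit28=0)
  nb ##.##: next=.  (t=0,i=2, bit27=0)
  nb ##.#.: next=#  (t=1,i=2, bit26=1)
  nb ##..#: next=#  (t=4,i=3, bit25=1)
  nb ##...: next=.  (t=1,i=9, bit24=0)
  nb #.###: next=#  (t=0,i=3, bit23=1)
  nb #.##.: next=#  (t=0,i=0, bit22=1)
  nb #.#.#: next=#  (t=1,i=3, bit21=1)
  nb #.#..: next=#  (t=2,i=5, bit20=1)
  nb #..##: next=.  (t=3,i=3, bit19=0)
  nb #..#.: next=#  (t=5,i=7, bit18=1)
  nb #...#: next=.  (t=1,i=10, bit17=0)
  nb #....: next=#  (t=2,i=7, bit16=1)
  nb .####: next=.  (t=0,i=4, bit15=0)
  nb .###.: next=.  (t=2,i=2, bit14=0)
  nb .##.#: next=#  (t=0,i=1, bit13=1)
  nb .##..: next=.  (t=4,i=2, bit12=0)
  nb .#.##: next=.  (t=1,i=4, bit11=0)
  nb .#.#.: next=.  (t=3,i=0, bit10=0)
  nb .#..#: next=#  (t=3,i=2, bit9=1)
  nb .#...: next=.  (t=2,i=6, bit8=0)
  nb ..###: next=#  (t=2,i=1, bit7=1)
  nb ..##.: next=.  (t=1,i=0, bit6=0)
  nb ..#.#: next=#  (t=3,i=11, bit5=1)
  nb ..#..: next=#  (t=5,i=8, bit4=1)
  nb ...##: next=.  (t=1,i=11, bit3=0)
  nb ...#.: next=#  (t=3,i=10, bit2=1)
  nb ....#: next=#  (t=2,i=11, bit1=1)
  nb .....: next=.  (t=2,i=8, bit0=0)
  bits 10000110111101010010001010110110 = 2264212150

2264212150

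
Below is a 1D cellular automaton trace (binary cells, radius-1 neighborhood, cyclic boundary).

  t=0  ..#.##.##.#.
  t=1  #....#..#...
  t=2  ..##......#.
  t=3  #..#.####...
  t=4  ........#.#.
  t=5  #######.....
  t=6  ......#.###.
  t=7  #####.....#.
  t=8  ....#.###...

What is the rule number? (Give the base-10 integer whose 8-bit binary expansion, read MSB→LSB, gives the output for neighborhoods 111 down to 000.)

65

  nb ###: next=.  (t=3,i=6, bit7=0)
  nb ##.: next=#  (t=0,i=5, bit6=1)
  nb #.#: next=.  (t=0,i=3, bit5=0)
  nb #..: next=.  (t=0,i=11, bit4=0)
  nb .##: next=.  (t=0,i=4, bit3=0)
  nb .#.: next=.  (t=0,i=2, bit2=0)
  nb ..#: next=.  (t=0,i=1, bit1=0)
  nb ...: next=#  (t=0,i=0, bit0=1)
  bits 01000001 = 65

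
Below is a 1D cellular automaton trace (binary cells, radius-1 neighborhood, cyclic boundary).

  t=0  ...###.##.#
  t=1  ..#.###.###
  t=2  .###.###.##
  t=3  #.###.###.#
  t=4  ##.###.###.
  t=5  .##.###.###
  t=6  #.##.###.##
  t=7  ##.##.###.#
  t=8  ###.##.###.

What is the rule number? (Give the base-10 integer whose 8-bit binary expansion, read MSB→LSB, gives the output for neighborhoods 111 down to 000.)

230

  [7] ### => #  t=0,i=4
  [6] ##. => #  t=0,i=5
  [5] #.# => #  t=0,i=6
  [4] #.. => .  t=0,i=0
  [3] .## => .  t=0,i=3
  [2] .#. => #  t=0,i=10
  [1] ..# => #  t=0,i=2
  [0] ... => .  t=0,i=1
  bits 11100110 = 230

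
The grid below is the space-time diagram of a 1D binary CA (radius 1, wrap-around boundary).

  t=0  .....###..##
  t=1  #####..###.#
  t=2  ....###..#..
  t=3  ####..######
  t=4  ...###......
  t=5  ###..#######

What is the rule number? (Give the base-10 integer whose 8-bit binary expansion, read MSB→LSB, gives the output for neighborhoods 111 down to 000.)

  nb ###: next=.  (t=0,i=6, bit7=0)
  nb ##.: next=#  (t=0,i=7, bit6=1)
  nb #.#: next=.  (t=1,i=10, bit5=0)
  nb #..: next=#  (t=0,i=0, bit4=1)
  nb .##: next=.  (t=0,i=5, bit3=0)
  nb .#.: next=#  (t=2,i=9, bit2=1)
  nb ..#: next=#  (t=0,i=4, bit1=1)
  nb ...: next=#  (t=0,i=1, bit0=1)
  bits 01010111 = 87

87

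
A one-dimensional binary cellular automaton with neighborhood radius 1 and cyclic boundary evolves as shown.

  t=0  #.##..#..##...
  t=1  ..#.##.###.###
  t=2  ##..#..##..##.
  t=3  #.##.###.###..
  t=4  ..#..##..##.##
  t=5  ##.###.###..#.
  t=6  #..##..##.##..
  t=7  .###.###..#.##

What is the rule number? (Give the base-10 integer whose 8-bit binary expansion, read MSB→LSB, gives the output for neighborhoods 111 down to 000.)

155

  nb ###: next=#  (t=1,i=8, bit7=1)
  nb ##.: next=.  (t=0,i=3, bit6=0)
  nb #.#: next=.  (t=0,i=1, bit5=0)
  nb #..: next=#  (t=0,i=4, bit4=1)
  nb .##: next=#  (t=0,i=2, bit3=1)
  nb .#.: next=.  (t=0,i=0, bit2=0)
  nb ..#: next=#  (t=0,i=5, bit1=1)
  nb ...: next=#  (t=0,i=12, bit0=1)
  bits 10011011 = 155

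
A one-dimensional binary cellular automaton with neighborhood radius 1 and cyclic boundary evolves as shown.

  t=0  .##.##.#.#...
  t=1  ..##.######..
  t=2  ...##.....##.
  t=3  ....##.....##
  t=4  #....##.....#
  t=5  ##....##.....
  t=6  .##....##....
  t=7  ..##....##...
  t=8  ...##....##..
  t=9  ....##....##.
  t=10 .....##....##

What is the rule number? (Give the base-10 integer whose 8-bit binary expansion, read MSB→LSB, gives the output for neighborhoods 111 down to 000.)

116

  ### -> .   bit 7 = 0  t=1,i=6
  ##. -> #   bit 6 = 1  t=0,i=2
  #.# -> #   bit 5 = 1  t=0,i=3
  #.. -> #   bit 4 = 1  t=0,i=10
  .## -> .   bit 3 = 0  t=0,i=1
  .#. -> #   bit 2 = 1  t=0,i=7
  ..# -> .   bit 1 = 0  t=0,i=0
  ... -> .   bit 0 = 0  t=0,i=11
  bits 01110100 = 116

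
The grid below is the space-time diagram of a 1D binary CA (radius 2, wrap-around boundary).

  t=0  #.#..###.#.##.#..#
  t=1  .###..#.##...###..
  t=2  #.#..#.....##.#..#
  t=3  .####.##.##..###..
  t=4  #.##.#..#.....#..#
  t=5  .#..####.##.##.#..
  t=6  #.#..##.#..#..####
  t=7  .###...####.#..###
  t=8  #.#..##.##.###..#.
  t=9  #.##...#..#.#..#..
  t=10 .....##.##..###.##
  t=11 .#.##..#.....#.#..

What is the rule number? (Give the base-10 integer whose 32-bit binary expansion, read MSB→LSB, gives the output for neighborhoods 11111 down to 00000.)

3426206478

  ##### -> #   bit 31 = 1  t=6,i=16
  ####. -> #   bit 30 = 1  t=3,i=3
  ###.# -> .   bit 29 = 0  t=0,i=7
  ###.. -> .   bit 28 = 0  t=1,i=3
  ##.## -> #   bit 27 = 1  t=3,i=5
  ##.#. -> #   bit 26 = 1  t=0,i=1
  ##..# -> .   bit 25 = 0  t=1,i=4
  ##... -> .   bit 24 = 0  t=1,i=10
  #.### -> .   bit 23 = 0  t=7,i=1
  #.##. -> .   bit 22 = 0  t=0,i=11
  #.#.# -> #   bit 21 = 1  t=0,i=9
  #.#.. -> #   bit 20 = 1  t=0,i=2
  #..## -> .   bit 19 = 0  t=0,i=4
  #..#. -> #   bit 18 = 1  t=1,i=5
  #...# -> #   bit 17 = 1  t=1,i=11
  #.... -> #   bit 16 = 1  t=2,i=7
  .#### -> #   bit 15 = 1  t=3,i=2
  .###. -> #   bit 14 = 1  t=0,i=6
  .##.# -> .   bit 13 = 0  t=0,i=0
  .##.. -> .   bit 12 = 0  t=1,i=9
  .#.## -> .   bit 11 = 0  t=0,i=10
  .#.#. -> .   bit 10 = 0  t=8,i=1
  .#..# -> #   bit 9 = 1  t=0,i=3
  .#... -> #   bit 8 = 1  t=2,i=6
  ..### -> .   bit 7 = 0  t=0,i=5
  ..##. -> .   bit 6 = 0  t=0,i=17
  ..#.# -> .   bit 5 = 0  t=1,i=6
  ..#.. -> .   bit 4 = 0  t=2,i=5
  ...## -> #   bit 3 = 1  t=1,i=0
  ...#. -> #   bit 2 = 1  t=4,i=13
  ....# -> #   bit 1 = 1  t=2,i=9
  ..... -> .   bit 0 = 0  t=2,i=8
  bits 11001100001101111100001100001110 = 3426206478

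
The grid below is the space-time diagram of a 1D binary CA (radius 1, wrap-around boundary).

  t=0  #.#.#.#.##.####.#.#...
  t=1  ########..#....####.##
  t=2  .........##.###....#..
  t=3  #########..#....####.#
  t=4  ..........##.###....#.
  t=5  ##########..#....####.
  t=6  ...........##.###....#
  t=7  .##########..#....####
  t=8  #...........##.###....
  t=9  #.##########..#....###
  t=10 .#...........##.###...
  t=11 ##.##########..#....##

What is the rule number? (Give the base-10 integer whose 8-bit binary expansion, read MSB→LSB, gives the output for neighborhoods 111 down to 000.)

  nb ###: next=.  (t=0,i=12, bit7=0)
  nb ##.: next=.  (t=0,i=9, bit6=0)
  nb #.#: next=#  (t=0,i=1, bit5=1)
  nb #..: next=.  (t=0,i=19, bit4=0)
  nb .##: next=.  (t=0,i=8, bit3=0)
  nb .#.: next=#  (t=0,i=0, bit2=1)
  nb ..#: next=#  (t=0,i=21, bit1=1)
  nb ...: next=#  (t=0,i=20, bit0=1)
  bits 00100111 = 39

39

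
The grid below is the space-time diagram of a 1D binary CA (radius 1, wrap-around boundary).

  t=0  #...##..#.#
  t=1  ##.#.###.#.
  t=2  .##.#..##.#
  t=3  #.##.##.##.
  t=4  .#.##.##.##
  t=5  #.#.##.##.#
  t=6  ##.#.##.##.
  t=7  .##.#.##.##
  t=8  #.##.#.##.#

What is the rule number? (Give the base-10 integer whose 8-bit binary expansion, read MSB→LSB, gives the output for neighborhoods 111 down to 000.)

  ###|.  b7=0 t=1,i=6
  ##.|#  b6=1 t=0,i=0
  #.#|#  b5=1 t=0,i=9
  #..|#  b4=1 t=0,i=1
  .##|.  b3=0 t=0,i=4
  .#.|.  b2=0 t=0,i=8
  ..#|#  b1=1 t=0,i=3
  ...|.  b0=0 t=0,i=2
  bits 01110010 = 114

114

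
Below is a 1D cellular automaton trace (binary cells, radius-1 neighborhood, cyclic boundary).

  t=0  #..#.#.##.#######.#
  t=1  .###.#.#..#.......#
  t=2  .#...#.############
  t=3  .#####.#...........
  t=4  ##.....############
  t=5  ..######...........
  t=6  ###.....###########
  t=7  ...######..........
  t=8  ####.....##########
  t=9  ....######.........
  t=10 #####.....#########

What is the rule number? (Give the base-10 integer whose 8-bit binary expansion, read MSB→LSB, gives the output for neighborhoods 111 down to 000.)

31

  nb ###: next=.  (t=0,i=11, bit7=0)
  nb ##.: next=.  (t=0,i=0, bit6=0)
  nb #.#: next=.  (t=0,i=4, bit5=0)
  nb #..: next=#  (t=0,i=1, bit4=1)
  nb .##: next=#  (t=0,i=7, bit3=1)
  nb .#.: next=#  (t=0,i=3, bit2=1)
  nb ..#: next=#  (t=0,i=2, bit1=1)
  nb ...: next=#  (t=1,i=12, bit0=1)
  bits 00011111 = 31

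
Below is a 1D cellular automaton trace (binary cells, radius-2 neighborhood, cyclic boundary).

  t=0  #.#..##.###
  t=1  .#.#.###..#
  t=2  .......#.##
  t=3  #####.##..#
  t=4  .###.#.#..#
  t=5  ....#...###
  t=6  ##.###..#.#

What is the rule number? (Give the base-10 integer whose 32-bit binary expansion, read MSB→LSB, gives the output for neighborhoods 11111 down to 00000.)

3708105717

  #####|#  b31=1 t=3,i=1
  ####.|#  b30=1 t=0,i=10
  ###.#|.  b29=0 t=0,i=0
  ###..|#  b28=1 t=1,i=7
  ##.##|#  b27=1 t=0,i=7
  ##.#.|#  b26=1 t=0,i=1
  ##..#|.  b25=0 t=1,i=8
  ##...|#  b24=1 t=2,i=0
  #.###|.  b23=0 t=0,i=8
  #.##.|.  b22=0 t=2,i=9
  #.#.#|.  b21=0 t=1,i=1
  #.#..|.  b20=0 t=0,i=2
  #..##|.  b19=0 t=0,i=4
  #..#.|#  b18=1 t=1,i=9
  #...#|.  b17=0 t=5,i=6
  #....|#  b16=1 t=2,i=1
  .####|.  b15=0 t=0,i=9
  .###.|.  b14=0 t=1,i=6
  .##.#|#  b13=1 t=0,i=6
  .##..|#  b12=1 t=2,i=10
  .#.##|.  b11=0 t=1,i=4
  .#.#.|.  b10=0 t=1,i=0
  .#..#|#  b9=1 t=0,i=3
  .#...|#  b8=1 t=5,i=5
  ..###|#  b7=1 t=3,i=10
  ..##.|#  b6=1 t=0,i=5
  ..#.#|#  b5=1 t=1,i=10
  ..#..|#  b4=1 t=5,i=4
  ...##|.  b3=0 t=5,i=7
  ...#.|#  b2=1 t=2,i=6
  ....#|.  b1=0 t=2,i=5
  .....|#  b0=1 t=2,i=2
  bits 11011101000001010011001111110101 = 3708105717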